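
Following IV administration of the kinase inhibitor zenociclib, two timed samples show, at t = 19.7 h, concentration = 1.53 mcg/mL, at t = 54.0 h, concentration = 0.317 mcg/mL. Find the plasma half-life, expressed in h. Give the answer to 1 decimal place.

k = ln(C₁/C₂) / (t₂ − t₁) = ln(1.53/0.317) / (54.0 − 19.7)
  = 1.574 / 34.30 = 0.04589 h⁻¹
t½ = ln2 / k = 0.693147 / 0.04589 = 15.10 h

15.1 h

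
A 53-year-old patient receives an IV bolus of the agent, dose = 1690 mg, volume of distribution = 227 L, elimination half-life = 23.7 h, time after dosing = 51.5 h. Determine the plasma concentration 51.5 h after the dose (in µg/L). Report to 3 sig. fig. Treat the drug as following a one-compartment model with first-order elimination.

C₀ = Dose / Vd = 1690 / 227 = 7.445 mg/L
k = ln2 / t½ = 0.693147 / 23.7 = 0.02925 h⁻¹
C = C₀ · e^(−k·t) = 7.445 × e^(−0.02925 × 51.5)
  = 7.445 × 0.2217 = 1.651 mg/L
Convert: 1.651 mg/L × 1000 = 1651 µg/L

1650 µg/L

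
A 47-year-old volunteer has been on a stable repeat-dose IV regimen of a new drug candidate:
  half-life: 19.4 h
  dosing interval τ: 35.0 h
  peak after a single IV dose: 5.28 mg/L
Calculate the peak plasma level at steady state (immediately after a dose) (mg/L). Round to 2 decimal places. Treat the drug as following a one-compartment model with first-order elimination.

7.40 mg/L

k = ln2 / t½ = 0.693147 / 19.4 = 0.03573 h⁻¹
e^(−kτ) = e^(−0.03573 × 35.0) = 0.2863
Accumulation ratio R = 1 / (1 − e^(−kτ)) = 1 / (1 − 0.2863) = 1.401
Steady-state peak = C₀ × R = 5.28 × 1.401 = 7.397 mg/L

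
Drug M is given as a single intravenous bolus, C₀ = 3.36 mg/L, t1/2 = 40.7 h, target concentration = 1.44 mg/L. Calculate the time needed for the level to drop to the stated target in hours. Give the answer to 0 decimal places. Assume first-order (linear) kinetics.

50 h

k = ln2 / t½ = 0.693147 / 40.7 = 0.01703 h⁻¹
t = ln(C₀ / C) / k = ln(3.360 / 1.44) / 0.01703
  = ln(2.333) / 0.01703 = 0.8472 / 0.01703 = 49.75 h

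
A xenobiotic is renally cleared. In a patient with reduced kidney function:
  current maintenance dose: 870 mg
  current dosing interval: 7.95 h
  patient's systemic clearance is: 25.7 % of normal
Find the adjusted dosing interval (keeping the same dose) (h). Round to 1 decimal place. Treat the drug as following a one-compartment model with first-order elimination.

30.9 h

To keep the same average steady-state level, dosing rate must scale with clearance.
CL ratio = 25.7 / 100 = 0.2570
New interval (same dose) = 7.95 / 0.2570 = 30.93 h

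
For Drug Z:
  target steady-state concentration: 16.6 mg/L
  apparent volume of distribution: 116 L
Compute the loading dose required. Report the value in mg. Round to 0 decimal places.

LD = Css × Vd = 16.6 × 116 = 1926 mg

1926 mg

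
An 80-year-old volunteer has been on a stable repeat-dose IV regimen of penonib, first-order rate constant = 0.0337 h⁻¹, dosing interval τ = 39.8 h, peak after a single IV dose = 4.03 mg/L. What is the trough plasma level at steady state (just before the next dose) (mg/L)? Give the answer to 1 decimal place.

e^(−kτ) = e^(−0.03370 × 39.8) = 0.2615
Accumulation ratio R = 1 / (1 − e^(−kτ)) = 1 / (1 − 0.2615) = 1.354
Steady-state trough = C₀ × R × e^(−kτ) = 4.03 × 1.354 × 0.2615 = 1.427 mg/L

1.4 mg/L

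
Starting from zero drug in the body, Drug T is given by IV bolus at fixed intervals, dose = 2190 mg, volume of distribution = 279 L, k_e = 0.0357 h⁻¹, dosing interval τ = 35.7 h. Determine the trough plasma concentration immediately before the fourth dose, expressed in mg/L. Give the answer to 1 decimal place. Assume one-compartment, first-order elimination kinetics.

C₀ per dose = Dose / Vd = 2190 / 279 = 7.849 mg/L
Fraction remaining after one interval: r = e^(−kτ) = e^(−0.03570 × 35.7) = 0.2796
Before dose 4, 3 doses have been given (aged 1τ, 2τ, 3τ).
C_trough = C₀ × (r + r² + … + r^3) = C₀ × r(1−r^3)/(1−r)
        = 7.849 × 0.2796 × (1 − 0.02186) / (1 − 0.2796) = 2.980 mg/L

3.0 mg/L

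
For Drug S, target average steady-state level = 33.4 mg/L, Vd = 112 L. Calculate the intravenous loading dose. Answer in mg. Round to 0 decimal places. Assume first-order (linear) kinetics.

LD = Css × Vd = 33.4 × 112 = 3741 mg

3741 mg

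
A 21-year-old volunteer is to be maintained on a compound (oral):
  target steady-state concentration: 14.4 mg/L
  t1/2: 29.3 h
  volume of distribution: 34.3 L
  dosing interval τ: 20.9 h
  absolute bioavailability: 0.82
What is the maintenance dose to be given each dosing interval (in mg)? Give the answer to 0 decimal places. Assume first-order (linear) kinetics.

298 mg

k = ln2 / t½ = 0.693147 / 29.3 = 0.02366 h⁻¹
CL = k × Vd = 0.02366 × 34.3 = 0.8115 L/h
At steady state, F × (Dose/τ) = Css × CL.
Dose = Css × CL × τ / F = 14.4 × 0.8115 × 20.9 / 0.82 = 297.8 mg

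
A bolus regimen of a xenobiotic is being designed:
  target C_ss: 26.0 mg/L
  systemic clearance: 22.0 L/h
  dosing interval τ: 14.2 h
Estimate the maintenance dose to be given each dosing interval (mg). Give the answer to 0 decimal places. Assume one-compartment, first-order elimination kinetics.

8122 mg

At steady state, Dose/τ = Css × CL.
Dose = Css × CL × τ = 26.0 × 22.00 × 14.2 = 8122 mg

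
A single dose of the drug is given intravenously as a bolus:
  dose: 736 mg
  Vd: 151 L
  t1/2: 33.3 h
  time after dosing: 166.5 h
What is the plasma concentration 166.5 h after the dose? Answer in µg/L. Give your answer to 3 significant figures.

C₀ = Dose / Vd = 736.0 / 151 = 4.874 mg/L
k = ln2 / t½ = 0.693147 / 33.3 = 0.02082 h⁻¹
t / t½ = 166.5 / 33.3 = 5 half-lives
C = C₀ × (1/2)^5 = 4.874 × 0.03125 = 0.1523 mg/L
Convert: 0.1523 mg/L × 1000 = 152.3 µg/L

152 µg/L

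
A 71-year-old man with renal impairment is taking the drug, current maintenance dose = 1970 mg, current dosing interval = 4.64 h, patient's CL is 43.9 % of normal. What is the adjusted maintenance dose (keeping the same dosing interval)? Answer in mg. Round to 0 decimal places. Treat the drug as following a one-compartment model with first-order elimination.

To keep the same average steady-state level, dosing rate must scale with clearance.
CL ratio = 43.9 / 100 = 0.4390
New dose (same interval) = 1970 × 0.4390 = 864.8 mg

865 mg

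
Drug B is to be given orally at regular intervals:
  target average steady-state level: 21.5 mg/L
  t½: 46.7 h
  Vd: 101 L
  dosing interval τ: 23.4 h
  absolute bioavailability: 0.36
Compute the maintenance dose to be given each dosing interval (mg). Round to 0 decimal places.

k = ln2 / t½ = 0.693147 / 46.7 = 0.01484 h⁻¹
CL = k × Vd = 0.01484 × 101 = 1.499 L/h
At steady state, F × (Dose/τ) = Css × CL.
Dose = Css × CL × τ / F = 21.5 × 1.499 × 23.4 / 0.36 = 2095 mg

2095 mg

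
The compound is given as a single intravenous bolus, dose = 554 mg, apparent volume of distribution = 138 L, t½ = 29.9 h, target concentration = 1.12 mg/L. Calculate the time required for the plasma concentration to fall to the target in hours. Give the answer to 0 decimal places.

55 h

C₀ = Dose / Vd = 554.0 / 138 = 4.014 mg/L
k = ln2 / t½ = 0.693147 / 29.9 = 0.02318 h⁻¹
t = ln(C₀ / C) / k = ln(4.014 / 1.12) / 0.02318
  = ln(3.584) / 0.02318 = 1.276 / 0.02318 = 55.05 h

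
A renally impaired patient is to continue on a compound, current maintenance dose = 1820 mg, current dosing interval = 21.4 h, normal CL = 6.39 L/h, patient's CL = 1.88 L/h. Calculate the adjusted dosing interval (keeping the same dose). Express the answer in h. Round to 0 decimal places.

73 h

To keep the same average steady-state level, dosing rate must scale with clearance.
CL ratio = 1.88 / 6.39 = 0.2942
New interval (same dose) = 21.4 / 0.2942 = 72.74 h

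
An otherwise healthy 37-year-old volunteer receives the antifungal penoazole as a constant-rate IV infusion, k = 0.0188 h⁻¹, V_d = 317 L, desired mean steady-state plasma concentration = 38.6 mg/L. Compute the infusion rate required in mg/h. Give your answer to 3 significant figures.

CL = k × Vd = 0.01880 × 317 = 5.960 L/h
At steady state, infusion rate R₀ = Css × CL = 38.6 × 5.960 = 230.1 mg/h

230 mg/h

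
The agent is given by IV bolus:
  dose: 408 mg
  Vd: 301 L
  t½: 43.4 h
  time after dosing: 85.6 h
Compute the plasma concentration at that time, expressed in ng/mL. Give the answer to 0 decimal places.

345 ng/mL

C₀ = Dose / Vd = 408.0 / 301 = 1.355 mg/L
k = ln2 / t½ = 0.693147 / 43.4 = 0.01597 h⁻¹
C = C₀ · e^(−k·t) = 1.355 × e^(−0.01597 × 85.6)
  = 1.355 × 0.2549 = 0.3454 mg/L
Convert: 0.3454 mg/L × 1000 = 345.4 ng/mL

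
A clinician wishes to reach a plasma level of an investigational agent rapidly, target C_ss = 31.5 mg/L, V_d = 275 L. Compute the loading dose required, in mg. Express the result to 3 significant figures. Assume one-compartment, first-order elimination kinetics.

LD = Css × Vd = 31.5 × 275 = 8663 mg

8660 mg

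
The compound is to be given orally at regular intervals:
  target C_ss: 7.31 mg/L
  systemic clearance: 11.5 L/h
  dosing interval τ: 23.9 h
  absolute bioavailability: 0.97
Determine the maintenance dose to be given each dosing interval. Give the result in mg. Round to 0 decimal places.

At steady state, F × (Dose/τ) = Css × CL.
Dose = Css × CL × τ / F = 7.31 × 11.50 × 23.9 / 0.97 = 2071 mg

2071 mg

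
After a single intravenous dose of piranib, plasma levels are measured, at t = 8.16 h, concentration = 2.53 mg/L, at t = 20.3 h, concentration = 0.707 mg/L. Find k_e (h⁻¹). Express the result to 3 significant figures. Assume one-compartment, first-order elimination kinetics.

k = ln(C₁/C₂) / (t₂ − t₁) = ln(2.53/0.707) / (20.3 − 8.16)
  = 1.275 / 12.14 = 0.1050 h⁻¹

0.105 h⁻¹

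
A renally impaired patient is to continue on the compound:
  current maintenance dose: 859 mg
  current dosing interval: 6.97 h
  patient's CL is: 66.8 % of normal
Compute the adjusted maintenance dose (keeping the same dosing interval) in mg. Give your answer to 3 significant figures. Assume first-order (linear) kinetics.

574 mg

To keep the same average steady-state level, dosing rate must scale with clearance.
CL ratio = 66.8 / 100 = 0.6680
New dose (same interval) = 859 × 0.6680 = 573.8 mg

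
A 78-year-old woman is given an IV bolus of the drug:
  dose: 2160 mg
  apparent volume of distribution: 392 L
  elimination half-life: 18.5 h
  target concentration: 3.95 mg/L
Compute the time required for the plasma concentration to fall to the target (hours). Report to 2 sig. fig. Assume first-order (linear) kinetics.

C₀ = Dose / Vd = 2160 / 392 = 5.510 mg/L
k = ln2 / t½ = 0.693147 / 18.5 = 0.03747 h⁻¹
t = ln(C₀ / C) / k = ln(5.510 / 3.95) / 0.03747
  = ln(1.395) / 0.03747 = 0.3329 / 0.03747 = 8.884 h

8.9 h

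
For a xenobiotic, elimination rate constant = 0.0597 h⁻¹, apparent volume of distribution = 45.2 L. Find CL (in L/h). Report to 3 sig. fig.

CL = k × Vd = 0.0597 × 45.2 = 2.698 L/h

2.70 L/h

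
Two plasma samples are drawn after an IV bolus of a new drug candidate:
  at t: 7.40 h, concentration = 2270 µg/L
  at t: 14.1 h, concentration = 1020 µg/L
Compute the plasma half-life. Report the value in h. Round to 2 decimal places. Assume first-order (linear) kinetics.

5.81 h

k = ln(C₁/C₂) / (t₂ − t₁) = ln(2270/1020) / (14.1 − 7.40)
  = 0.8000 / 6.700 = 0.1194 h⁻¹
t½ = ln2 / k = 0.693147 / 0.1194 = 5.805 h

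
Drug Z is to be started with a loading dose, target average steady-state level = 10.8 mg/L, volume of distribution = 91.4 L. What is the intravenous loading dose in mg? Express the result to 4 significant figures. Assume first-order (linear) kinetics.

987.1 mg

LD = Css × Vd = 10.8 × 91.4 = 987.1 mg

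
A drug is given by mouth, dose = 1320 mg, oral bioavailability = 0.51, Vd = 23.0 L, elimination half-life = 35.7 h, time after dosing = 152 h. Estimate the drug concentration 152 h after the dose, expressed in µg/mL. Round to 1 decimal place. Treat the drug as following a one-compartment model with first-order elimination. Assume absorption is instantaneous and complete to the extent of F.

Amount reaching circulation = F × Dose = 0.51 × 1320 = 673.2 mg
C₀ = F·Dose / Vd = 673.2 / 23.0 = 29.27 mg/L
k = ln2 / t½ = 0.693147 / 35.7 = 0.01942 h⁻¹
C = C₀ · e^(−k·t) = 29.27 × e^(−0.01942 × 152)
  = 29.27 × 0.05224 = 1.529 mg/L
(1.529 mg/L = 1.529 µg/mL)

1.5 µg/mL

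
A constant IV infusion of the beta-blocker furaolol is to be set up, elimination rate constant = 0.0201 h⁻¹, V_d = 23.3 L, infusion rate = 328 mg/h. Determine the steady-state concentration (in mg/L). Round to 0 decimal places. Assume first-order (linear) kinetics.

CL = k × Vd = 0.02010 × 23.3 = 0.4683 L/h
At steady state Css = R₀ / CL = 328 / 0.4683 = 700.4 mg/L

700 mg/L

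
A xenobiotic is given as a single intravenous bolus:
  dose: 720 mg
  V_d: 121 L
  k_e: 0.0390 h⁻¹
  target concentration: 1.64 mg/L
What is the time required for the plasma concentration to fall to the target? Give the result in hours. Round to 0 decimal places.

33 h

C₀ = Dose / Vd = 720.0 / 121 = 5.950 mg/L
t = ln(C₀ / C) / k = ln(5.950 / 1.64) / 0.03900
  = ln(3.628) / 0.03900 = 1.289 / 0.03900 = 33.05 h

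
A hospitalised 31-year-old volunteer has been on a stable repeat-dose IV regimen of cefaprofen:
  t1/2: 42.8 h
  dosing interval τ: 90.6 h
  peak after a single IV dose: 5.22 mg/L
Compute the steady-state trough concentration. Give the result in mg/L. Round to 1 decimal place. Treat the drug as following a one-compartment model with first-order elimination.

k = ln2 / t½ = 0.693147 / 42.8 = 0.01620 h⁻¹
e^(−kτ) = e^(−0.01620 × 90.6) = 0.2305
Accumulation ratio R = 1 / (1 − e^(−kτ)) = 1 / (1 − 0.2305) = 1.300
Steady-state trough = C₀ × R × e^(−kτ) = 5.22 × 1.300 × 0.2305 = 1.564 mg/L

1.6 mg/L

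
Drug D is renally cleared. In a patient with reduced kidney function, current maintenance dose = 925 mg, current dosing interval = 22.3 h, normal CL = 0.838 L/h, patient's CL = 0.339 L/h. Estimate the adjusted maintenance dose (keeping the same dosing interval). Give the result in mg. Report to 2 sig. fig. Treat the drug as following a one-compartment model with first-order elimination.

370 mg

To keep the same average steady-state level, dosing rate must scale with clearance.
CL ratio = 0.339 / 0.838 = 0.4045
New dose (same interval) = 925 × 0.4045 = 374.2 mg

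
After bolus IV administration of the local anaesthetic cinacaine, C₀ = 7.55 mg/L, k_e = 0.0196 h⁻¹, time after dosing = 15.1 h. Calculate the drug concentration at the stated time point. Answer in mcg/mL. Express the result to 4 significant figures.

5.616 mcg/mL

C = C₀ · e^(−k·t) = 7.550 × e^(−0.01960 × 15.1)
  = 7.550 × 0.7438 = 5.616 mg/L
(5.616 mg/L = 5.616 mcg/mL)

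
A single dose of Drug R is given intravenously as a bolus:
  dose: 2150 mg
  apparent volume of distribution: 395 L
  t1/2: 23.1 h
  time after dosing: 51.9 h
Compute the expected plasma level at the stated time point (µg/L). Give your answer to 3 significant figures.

1150 µg/L

C₀ = Dose / Vd = 2150 / 395 = 5.443 mg/L
k = ln2 / t½ = 0.693147 / 23.1 = 0.03001 h⁻¹
C = C₀ · e^(−k·t) = 5.443 × e^(−0.03001 × 51.9)
  = 5.443 × 0.2107 = 1.147 mg/L
Convert: 1.147 mg/L × 1000 = 1147 µg/L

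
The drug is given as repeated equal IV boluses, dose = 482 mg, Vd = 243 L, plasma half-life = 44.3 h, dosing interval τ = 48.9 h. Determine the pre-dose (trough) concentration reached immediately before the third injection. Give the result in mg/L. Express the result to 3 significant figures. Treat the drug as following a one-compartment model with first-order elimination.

1.35 mg/L

C₀ per dose = Dose / Vd = 482 / 243 = 1.984 mg/L
k = ln2 / t½ = 0.693147 / 44.3 = 0.01565 h⁻¹
Fraction remaining after one interval: r = e^(−kτ) = e^(−0.01565 × 48.9) = 0.4652
Before dose 3, 2 doses have been given (aged 1τ, 2τ).
C_trough = C₀ × (r + r²) = 1.984 × (0.4652 + 0.2164) = 1.352 mg/L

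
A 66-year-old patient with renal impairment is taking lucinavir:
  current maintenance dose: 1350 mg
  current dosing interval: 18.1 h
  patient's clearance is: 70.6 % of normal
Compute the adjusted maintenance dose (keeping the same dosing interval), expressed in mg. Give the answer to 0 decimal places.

To keep the same average steady-state level, dosing rate must scale with clearance.
CL ratio = 70.6 / 100 = 0.7060
New dose (same interval) = 1350 × 0.7060 = 953.1 mg

953 mg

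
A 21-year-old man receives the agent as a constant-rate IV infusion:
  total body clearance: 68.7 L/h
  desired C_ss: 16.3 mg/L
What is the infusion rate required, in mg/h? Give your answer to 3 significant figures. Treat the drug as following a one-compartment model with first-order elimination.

At steady state, infusion rate R₀ = Css × CL = 16.3 × 68.70 = 1120 mg/h

1120 mg/h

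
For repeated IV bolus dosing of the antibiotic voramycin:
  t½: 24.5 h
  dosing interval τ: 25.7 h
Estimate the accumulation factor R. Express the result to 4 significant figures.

k = ln2 / t½ = 0.693147 / 24.5 = 0.02829 h⁻¹
e^(−kτ) = e^(−0.02829 × 25.7) = 0.4833
Accumulation ratio R = 1 / (1 − e^(−kτ)) = 1 / (1 − 0.4833) = 1.935

1.935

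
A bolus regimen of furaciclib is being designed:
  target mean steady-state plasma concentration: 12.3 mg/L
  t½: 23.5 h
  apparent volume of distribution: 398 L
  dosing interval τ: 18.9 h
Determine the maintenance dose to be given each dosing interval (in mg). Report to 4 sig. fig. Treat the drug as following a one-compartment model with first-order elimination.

2729 mg

k = ln2 / t½ = 0.693147 / 23.5 = 0.02950 h⁻¹
CL = k × Vd = 0.02950 × 398 = 11.74 L/h
At steady state, Dose/τ = Css × CL.
Dose = Css × CL × τ = 12.3 × 11.74 × 18.9 = 2729 mg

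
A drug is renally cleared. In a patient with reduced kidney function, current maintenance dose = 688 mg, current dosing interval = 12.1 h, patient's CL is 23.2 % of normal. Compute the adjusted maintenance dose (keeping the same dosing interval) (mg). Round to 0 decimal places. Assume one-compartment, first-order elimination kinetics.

160 mg

To keep the same average steady-state level, dosing rate must scale with clearance.
CL ratio = 23.2 / 100 = 0.2320
New dose (same interval) = 688 × 0.2320 = 159.6 mg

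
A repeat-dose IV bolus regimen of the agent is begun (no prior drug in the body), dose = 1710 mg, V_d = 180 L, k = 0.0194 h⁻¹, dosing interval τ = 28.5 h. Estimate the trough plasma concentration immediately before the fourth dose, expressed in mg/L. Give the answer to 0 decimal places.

C₀ per dose = Dose / Vd = 1710 / 180 = 9.500 mg/L
Fraction remaining after one interval: r = e^(−kτ) = e^(−0.01940 × 28.5) = 0.5753
Before dose 4, 3 doses have been given (aged 1τ, 2τ, 3τ).
C_trough = C₀ × (r + r² + … + r^3) = C₀ × r(1−r^3)/(1−r)
        = 9.500 × 0.5753 × (1 − 0.1904) / (1 − 0.5753) = 10.42 mg/L

10 mg/L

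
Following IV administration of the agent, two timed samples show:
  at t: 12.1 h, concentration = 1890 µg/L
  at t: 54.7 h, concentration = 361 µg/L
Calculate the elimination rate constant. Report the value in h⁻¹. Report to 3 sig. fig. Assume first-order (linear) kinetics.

k = ln(C₁/C₂) / (t₂ − t₁) = ln(1890/361) / (54.7 − 12.1)
  = 1.655 / 42.60 = 0.03885 h⁻¹

0.0389 h⁻¹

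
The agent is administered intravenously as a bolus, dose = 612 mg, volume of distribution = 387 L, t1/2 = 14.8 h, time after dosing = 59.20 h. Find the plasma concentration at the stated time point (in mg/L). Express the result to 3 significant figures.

0.0988 mg/L

C₀ = Dose / Vd = 612.0 / 387 = 1.581 mg/L
k = ln2 / t½ = 0.693147 / 14.8 = 0.04683 h⁻¹
t / t½ = 59.20 / 14.8 = 4 half-lives
C = C₀ × (1/2)^4 = 1.581 × 0.06250 = 0.09881 mg/L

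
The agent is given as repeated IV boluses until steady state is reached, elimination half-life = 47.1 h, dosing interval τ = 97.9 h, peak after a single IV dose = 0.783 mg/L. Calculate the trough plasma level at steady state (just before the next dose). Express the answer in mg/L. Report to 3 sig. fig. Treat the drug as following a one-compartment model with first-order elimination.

k = ln2 / t½ = 0.693147 / 47.1 = 0.01472 h⁻¹
e^(−kτ) = e^(−0.01472 × 97.9) = 0.2367
Accumulation ratio R = 1 / (1 − e^(−kτ)) = 1 / (1 − 0.2367) = 1.310
Steady-state trough = C₀ × R × e^(−kτ) = 0.783 × 1.310 × 0.2367 = 0.2428 mg/L

0.243 mg/L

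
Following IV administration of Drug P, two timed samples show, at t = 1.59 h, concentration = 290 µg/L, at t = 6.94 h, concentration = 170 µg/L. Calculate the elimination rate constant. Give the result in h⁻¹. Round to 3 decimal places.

0.100 h⁻¹

k = ln(C₁/C₂) / (t₂ − t₁) = ln(290/170) / (6.94 − 1.59)
  = 0.5341 / 5.350 = 0.09983 h⁻¹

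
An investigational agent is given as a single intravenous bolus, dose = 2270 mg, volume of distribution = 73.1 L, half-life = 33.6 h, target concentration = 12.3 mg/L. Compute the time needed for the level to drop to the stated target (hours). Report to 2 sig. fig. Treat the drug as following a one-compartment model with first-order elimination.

45 h

C₀ = Dose / Vd = 2270 / 73.1 = 31.05 mg/L
k = ln2 / t½ = 0.693147 / 33.6 = 0.02063 h⁻¹
t = ln(C₀ / C) / k = ln(31.05 / 12.3) / 0.02063
  = ln(2.524) / 0.02063 = 0.9258 / 0.02063 = 44.88 h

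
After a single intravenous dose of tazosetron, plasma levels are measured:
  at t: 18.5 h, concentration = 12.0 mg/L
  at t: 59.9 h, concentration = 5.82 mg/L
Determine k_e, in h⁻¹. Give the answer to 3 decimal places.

k = ln(C₁/C₂) / (t₂ − t₁) = ln(12.0/5.82) / (59.9 − 18.5)
  = 0.7236 / 41.40 = 0.01748 h⁻¹

0.017 h⁻¹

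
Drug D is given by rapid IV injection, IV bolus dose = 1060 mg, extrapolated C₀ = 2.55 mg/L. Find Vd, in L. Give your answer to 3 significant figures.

416 L

Vd = Dose / C₀ = 1060 / 2.55 = 415.7 L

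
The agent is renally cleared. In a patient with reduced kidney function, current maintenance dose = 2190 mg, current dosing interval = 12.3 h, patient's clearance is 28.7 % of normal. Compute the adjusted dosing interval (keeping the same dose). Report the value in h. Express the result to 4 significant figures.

To keep the same average steady-state level, dosing rate must scale with clearance.
CL ratio = 28.7 / 100 = 0.2870
New interval (same dose) = 12.3 / 0.2870 = 42.86 h

42.86 h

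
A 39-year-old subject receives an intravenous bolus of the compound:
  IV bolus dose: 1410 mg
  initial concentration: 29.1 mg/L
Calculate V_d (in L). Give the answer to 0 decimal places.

Vd = Dose / C₀ = 1410 / 29.1 = 48.45 L

48 L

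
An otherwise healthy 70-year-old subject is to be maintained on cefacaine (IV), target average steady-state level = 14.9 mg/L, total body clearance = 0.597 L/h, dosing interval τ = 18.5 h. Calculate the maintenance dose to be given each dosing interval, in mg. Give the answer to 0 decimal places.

At steady state, Dose/τ = Css × CL.
Dose = Css × CL × τ = 14.9 × 0.5970 × 18.5 = 164.6 mg

165 mg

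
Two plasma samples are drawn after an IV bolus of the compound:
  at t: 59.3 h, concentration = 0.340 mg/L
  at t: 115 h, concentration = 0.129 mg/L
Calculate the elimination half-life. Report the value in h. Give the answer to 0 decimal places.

40 h

k = ln(C₁/C₂) / (t₂ − t₁) = ln(0.340/0.129) / (115 − 59.3)
  = 0.9691 / 55.70 = 0.01740 h⁻¹
t½ = ln2 / k = 0.693147 / 0.01740 = 39.84 h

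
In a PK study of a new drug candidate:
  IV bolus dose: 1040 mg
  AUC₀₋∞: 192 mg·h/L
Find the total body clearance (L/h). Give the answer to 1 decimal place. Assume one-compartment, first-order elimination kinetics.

CL = Dose / AUC = 1040 / 192 = 5.417 L/h

5.4 L/h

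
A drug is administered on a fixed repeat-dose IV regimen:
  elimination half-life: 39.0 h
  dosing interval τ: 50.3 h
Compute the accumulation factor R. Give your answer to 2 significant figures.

1.7

k = ln2 / t½ = 0.693147 / 39.0 = 0.01777 h⁻¹
e^(−kτ) = e^(−0.01777 × 50.3) = 0.4091
Accumulation ratio R = 1 / (1 − e^(−kτ)) = 1 / (1 − 0.4091) = 1.692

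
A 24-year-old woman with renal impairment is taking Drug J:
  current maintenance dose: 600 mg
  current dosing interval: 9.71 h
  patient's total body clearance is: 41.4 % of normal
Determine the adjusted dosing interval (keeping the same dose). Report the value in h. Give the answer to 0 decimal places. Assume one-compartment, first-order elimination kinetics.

To keep the same average steady-state level, dosing rate must scale with clearance.
CL ratio = 41.4 / 100 = 0.4140
New interval (same dose) = 9.71 / 0.4140 = 23.45 h

23 h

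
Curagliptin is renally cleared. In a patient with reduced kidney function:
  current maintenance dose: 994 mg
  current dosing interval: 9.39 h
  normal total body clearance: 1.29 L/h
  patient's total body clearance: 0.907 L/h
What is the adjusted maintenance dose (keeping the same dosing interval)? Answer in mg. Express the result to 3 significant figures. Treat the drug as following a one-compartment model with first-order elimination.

To keep the same average steady-state level, dosing rate must scale with clearance.
CL ratio = 0.907 / 1.29 = 0.7031
New dose (same interval) = 994 × 0.7031 = 698.9 mg

699 mg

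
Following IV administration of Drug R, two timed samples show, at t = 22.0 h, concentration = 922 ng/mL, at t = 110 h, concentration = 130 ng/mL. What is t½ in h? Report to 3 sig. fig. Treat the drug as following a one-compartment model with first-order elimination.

k = ln(C₁/C₂) / (t₂ − t₁) = ln(922/130) / (110 − 22.0)
  = 1.959 / 88.00 = 0.02226 h⁻¹
t½ = ln2 / k = 0.693147 / 0.02226 = 31.14 h

31.1 h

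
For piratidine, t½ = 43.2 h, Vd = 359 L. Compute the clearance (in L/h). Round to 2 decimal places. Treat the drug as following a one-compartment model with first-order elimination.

k = ln2 / t½ = 0.693147 / 43.2 = 0.01605 h⁻¹
CL = k × Vd = 0.01605 × 359 = 5.762 L/h

5.76 L/h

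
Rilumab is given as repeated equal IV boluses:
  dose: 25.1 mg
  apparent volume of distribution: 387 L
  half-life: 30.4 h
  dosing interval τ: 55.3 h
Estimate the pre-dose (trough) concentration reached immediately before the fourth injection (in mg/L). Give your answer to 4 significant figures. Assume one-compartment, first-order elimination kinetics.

C₀ per dose = Dose / Vd = 25.1 / 387 = 0.06486 mg/L
k = ln2 / t½ = 0.693147 / 30.4 = 0.02280 h⁻¹
Fraction remaining after one interval: r = e^(−kτ) = e^(−0.02280 × 55.3) = 0.2834
Before dose 4, 3 doses have been given (aged 1τ, 2τ, 3τ).
C_trough = C₀ × (r + r² + … + r^3) = C₀ × r(1−r^3)/(1−r)
        = 0.06486 × 0.2834 × (1 − 0.02276) / (1 − 0.2834) = 0.02507 mg/L

0.02507 mg/L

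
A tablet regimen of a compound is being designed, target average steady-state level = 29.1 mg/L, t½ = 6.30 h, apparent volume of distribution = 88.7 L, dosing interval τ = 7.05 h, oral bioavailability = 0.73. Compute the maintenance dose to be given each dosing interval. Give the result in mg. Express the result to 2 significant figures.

k = ln2 / t½ = 0.693147 / 6.30 = 0.1100 h⁻¹
CL = k × Vd = 0.1100 × 88.7 = 9.757 L/h
At steady state, F × (Dose/τ) = Css × CL.
Dose = Css × CL × τ / F = 29.1 × 9.757 × 7.05 / 0.73 = 2742 mg

2700 mg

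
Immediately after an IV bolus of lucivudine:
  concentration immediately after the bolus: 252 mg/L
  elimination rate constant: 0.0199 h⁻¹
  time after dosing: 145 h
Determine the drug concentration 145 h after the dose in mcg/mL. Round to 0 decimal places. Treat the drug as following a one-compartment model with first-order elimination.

C = C₀ · e^(−k·t) = 252.0 × e^(−0.01990 × 145)
  = 252.0 × 0.05583 = 14.07 mg/L
(14.07 mg/L = 14.07 mcg/mL)

14 mcg/mL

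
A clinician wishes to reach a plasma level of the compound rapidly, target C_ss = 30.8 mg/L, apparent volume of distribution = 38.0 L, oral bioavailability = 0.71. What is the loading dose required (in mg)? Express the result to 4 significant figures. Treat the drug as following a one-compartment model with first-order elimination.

LD = Css × Vd / F = 30.8 × 38.0 / 0.71 = 1648 mg

1648 mg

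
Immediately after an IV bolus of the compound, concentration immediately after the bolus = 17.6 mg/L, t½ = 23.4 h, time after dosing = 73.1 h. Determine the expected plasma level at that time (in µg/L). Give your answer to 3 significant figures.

k = ln2 / t½ = 0.693147 / 23.4 = 0.02962 h⁻¹
C = C₀ · e^(−k·t) = 17.60 × e^(−0.02962 × 73.1)
  = 17.60 × 0.1147 = 2.019 mg/L
Convert: 2.019 mg/L × 1000 = 2019 µg/L

2020 µg/L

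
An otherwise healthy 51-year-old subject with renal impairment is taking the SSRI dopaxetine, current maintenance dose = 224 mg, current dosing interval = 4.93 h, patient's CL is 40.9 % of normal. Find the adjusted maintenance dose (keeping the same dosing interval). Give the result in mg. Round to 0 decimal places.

To keep the same average steady-state level, dosing rate must scale with clearance.
CL ratio = 40.9 / 100 = 0.4090
New dose (same interval) = 224 × 0.4090 = 91.62 mg

92 mg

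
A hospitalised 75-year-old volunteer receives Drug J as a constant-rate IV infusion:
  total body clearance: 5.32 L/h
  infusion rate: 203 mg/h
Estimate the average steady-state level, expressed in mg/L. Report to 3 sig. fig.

38.2 mg/L

At steady state Css = R₀ / CL = 203 / 5.320 = 38.16 mg/L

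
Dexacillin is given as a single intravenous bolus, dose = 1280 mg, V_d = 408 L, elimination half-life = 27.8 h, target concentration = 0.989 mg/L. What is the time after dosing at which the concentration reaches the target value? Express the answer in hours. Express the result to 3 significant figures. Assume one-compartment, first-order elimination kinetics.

C₀ = Dose / Vd = 1280 / 408 = 3.137 mg/L
k = ln2 / t½ = 0.693147 / 27.8 = 0.02493 h⁻¹
t = ln(C₀ / C) / k = ln(3.137 / 0.989) / 0.02493
  = ln(3.172) / 0.02493 = 1.154 / 0.02493 = 46.29 h

46.3 h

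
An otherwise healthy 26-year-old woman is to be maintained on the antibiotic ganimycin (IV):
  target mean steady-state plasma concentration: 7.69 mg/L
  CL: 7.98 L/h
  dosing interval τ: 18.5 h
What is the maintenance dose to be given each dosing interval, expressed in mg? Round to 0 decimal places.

At steady state, Dose/τ = Css × CL.
Dose = Css × CL × τ = 7.69 × 7.980 × 18.5 = 1135 mg

1135 mg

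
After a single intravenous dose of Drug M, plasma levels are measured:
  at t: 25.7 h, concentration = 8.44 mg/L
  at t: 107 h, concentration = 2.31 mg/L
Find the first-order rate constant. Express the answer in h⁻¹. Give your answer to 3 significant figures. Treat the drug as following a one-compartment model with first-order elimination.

k = ln(C₁/C₂) / (t₂ − t₁) = ln(8.44/2.31) / (107 − 25.7)
  = 1.296 / 81.30 = 0.01594 h⁻¹

0.0159 h⁻¹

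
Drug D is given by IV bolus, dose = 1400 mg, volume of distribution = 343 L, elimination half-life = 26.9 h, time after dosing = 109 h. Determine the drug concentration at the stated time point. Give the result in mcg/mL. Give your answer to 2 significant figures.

C₀ = Dose / Vd = 1400 / 343 = 4.082 mg/L
k = ln2 / t½ = 0.693147 / 26.9 = 0.02577 h⁻¹
C = C₀ · e^(−k·t) = 4.082 × e^(−0.02577 × 109)
  = 4.082 × 0.06027 = 0.2460 mg/L
(0.2460 mg/L = 0.2460 mcg/mL)

0.25 mcg/mL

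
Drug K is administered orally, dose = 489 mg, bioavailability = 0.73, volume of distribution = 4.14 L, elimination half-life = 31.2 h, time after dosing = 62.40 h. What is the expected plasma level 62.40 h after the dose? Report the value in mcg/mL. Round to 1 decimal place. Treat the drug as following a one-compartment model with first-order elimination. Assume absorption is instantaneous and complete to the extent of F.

Amount reaching circulation = F × Dose = 0.73 × 489.0 = 357.0 mg
C₀ = F·Dose / Vd = 357.0 / 4.14 = 86.23 mg/L
k = ln2 / t½ = 0.693147 / 31.2 = 0.02222 h⁻¹
t / t½ = 62.40 / 31.2 = 2 half-lives
C = C₀ × (1/2)^2 = 86.23 × 0.2500 = 21.56 mg/L
(21.56 mg/L = 21.56 mcg/mL)

21.6 mcg/mL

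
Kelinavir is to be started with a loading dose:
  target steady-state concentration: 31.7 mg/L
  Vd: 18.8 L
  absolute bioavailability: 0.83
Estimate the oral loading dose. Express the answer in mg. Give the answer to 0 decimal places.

LD = Css × Vd / F = 31.7 × 18.8 / 0.83 = 718.0 mg

718 mg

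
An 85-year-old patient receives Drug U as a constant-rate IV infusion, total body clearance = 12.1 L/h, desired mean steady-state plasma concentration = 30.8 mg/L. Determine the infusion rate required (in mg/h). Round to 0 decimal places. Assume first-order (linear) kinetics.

373 mg/h

At steady state, infusion rate R₀ = Css × CL = 30.8 × 12.10 = 372.7 mg/h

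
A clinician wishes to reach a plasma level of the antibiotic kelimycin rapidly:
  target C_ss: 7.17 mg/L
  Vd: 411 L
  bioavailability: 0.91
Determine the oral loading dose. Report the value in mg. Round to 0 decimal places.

LD = Css × Vd / F = 7.17 × 411 / 0.91 = 3238 mg

3238 mg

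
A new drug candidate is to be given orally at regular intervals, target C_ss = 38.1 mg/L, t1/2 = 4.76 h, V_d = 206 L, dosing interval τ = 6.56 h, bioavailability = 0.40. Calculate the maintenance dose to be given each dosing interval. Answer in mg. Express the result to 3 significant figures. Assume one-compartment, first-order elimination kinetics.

18700 mg

k = ln2 / t½ = 0.693147 / 4.76 = 0.1456 h⁻¹
CL = k × Vd = 0.1456 × 206 = 29.99 L/h
At steady state, F × (Dose/τ) = Css × CL.
Dose = Css × CL × τ / F = 38.1 × 29.99 × 6.56 / 0.40 = 18740 mg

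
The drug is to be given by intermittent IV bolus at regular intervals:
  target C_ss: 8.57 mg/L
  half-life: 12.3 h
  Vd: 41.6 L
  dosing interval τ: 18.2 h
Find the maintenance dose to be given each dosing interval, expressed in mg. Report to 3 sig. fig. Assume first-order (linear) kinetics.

366 mg

k = ln2 / t½ = 0.693147 / 12.3 = 0.05635 h⁻¹
CL = k × Vd = 0.05635 × 41.6 = 2.344 L/h
At steady state, Dose/τ = Css × CL.
Dose = Css × CL × τ = 8.57 × 2.344 × 18.2 = 365.6 mg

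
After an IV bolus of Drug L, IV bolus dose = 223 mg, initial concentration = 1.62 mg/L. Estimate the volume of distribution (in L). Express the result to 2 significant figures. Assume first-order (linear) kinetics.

140 L

Vd = Dose / C₀ = 223.0 / 1.62 = 137.7 L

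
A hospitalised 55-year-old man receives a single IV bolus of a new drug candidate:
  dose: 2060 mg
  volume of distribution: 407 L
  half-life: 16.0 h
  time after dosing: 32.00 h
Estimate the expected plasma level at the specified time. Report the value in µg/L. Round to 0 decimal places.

C₀ = Dose / Vd = 2060 / 407 = 5.061 mg/L
k = ln2 / t½ = 0.693147 / 16.0 = 0.04332 h⁻¹
t / t½ = 32.00 / 16.0 = 2 half-lives
C = C₀ × (1/2)^2 = 5.061 × 0.2500 = 1.265 mg/L
Convert: 1.265 mg/L × 1000 = 1265 µg/L

1265 µg/L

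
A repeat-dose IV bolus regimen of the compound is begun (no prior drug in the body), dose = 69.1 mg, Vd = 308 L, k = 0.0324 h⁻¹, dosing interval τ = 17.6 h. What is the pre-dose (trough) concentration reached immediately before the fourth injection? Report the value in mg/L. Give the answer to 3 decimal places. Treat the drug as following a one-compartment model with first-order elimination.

0.239 mg/L

C₀ per dose = Dose / Vd = 69.1 / 308 = 0.2244 mg/L
Fraction remaining after one interval: r = e^(−kτ) = e^(−0.03240 × 17.6) = 0.5654
Before dose 4, 3 doses have been given (aged 1τ, 2τ, 3τ).
C_trough = C₀ × (r + r² + … + r^3) = C₀ × r(1−r^3)/(1−r)
        = 0.2244 × 0.5654 × (1 − 0.1807) / (1 − 0.5654) = 0.2392 mg/L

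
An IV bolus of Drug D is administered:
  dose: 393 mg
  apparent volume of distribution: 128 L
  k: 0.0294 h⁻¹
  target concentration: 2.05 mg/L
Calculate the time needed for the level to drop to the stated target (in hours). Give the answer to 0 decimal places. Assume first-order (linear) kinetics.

C₀ = Dose / Vd = 393.0 / 128 = 3.070 mg/L
t = ln(C₀ / C) / k = ln(3.070 / 2.05) / 0.02940
  = ln(1.498) / 0.02940 = 0.4041 / 0.02940 = 13.74 h

14 h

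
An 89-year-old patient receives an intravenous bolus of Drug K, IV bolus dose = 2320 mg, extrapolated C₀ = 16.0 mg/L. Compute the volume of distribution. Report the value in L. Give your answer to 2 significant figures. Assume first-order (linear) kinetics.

150 L

Vd = Dose / C₀ = 2320 / 16.0 = 145.0 L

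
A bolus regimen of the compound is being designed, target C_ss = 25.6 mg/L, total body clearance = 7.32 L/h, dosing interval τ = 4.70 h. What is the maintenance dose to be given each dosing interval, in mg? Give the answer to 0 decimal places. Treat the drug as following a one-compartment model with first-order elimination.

At steady state, Dose/τ = Css × CL.
Dose = Css × CL × τ = 25.6 × 7.320 × 4.70 = 880.7 mg

881 mg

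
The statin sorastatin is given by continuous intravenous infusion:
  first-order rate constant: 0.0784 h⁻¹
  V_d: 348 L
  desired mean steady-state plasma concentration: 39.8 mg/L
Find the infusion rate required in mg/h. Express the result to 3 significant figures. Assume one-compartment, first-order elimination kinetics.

CL = k × Vd = 0.07840 × 348 = 27.28 L/h
At steady state, infusion rate R₀ = Css × CL = 39.8 × 27.28 = 1086 mg/h

1090 mg/h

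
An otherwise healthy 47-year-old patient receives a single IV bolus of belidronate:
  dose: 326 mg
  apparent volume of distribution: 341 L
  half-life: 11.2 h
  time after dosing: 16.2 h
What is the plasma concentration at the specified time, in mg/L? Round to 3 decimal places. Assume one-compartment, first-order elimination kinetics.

0.351 mg/L

C₀ = Dose / Vd = 326.0 / 341 = 0.9560 mg/L
k = ln2 / t½ = 0.693147 / 11.2 = 0.06189 h⁻¹
C = C₀ · e^(−k·t) = 0.9560 × e^(−0.06189 × 16.2)
  = 0.9560 × 0.3669 = 0.3508 mg/L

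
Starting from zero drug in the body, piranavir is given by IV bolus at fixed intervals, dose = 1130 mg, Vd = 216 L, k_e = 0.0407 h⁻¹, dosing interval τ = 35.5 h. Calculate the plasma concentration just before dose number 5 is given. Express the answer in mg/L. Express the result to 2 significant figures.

C₀ per dose = Dose / Vd = 1130 / 216 = 5.231 mg/L
Fraction remaining after one interval: r = e^(−kτ) = e^(−0.04070 × 35.5) = 0.2358
Before dose 5, 4 doses have been given (aged 1τ, 2τ, 3τ, 4τ).
C_trough = C₀ × (r + r² + … + r^4) = C₀ × r(1−r^4)/(1−r)
        = 5.231 × 0.2358 × (1 − 0.003092) / (1 − 0.2358) = 1.609 mg/L

1.6 mg/L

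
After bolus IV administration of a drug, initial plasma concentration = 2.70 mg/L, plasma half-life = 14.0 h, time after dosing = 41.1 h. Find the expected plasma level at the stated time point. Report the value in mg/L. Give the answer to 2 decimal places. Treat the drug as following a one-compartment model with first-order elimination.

0.35 mg/L

k = ln2 / t½ = 0.693147 / 14.0 = 0.04951 h⁻¹
C = C₀ · e^(−k·t) = 2.700 × e^(−0.04951 × 41.1)
  = 2.700 × 0.1307 = 0.3529 mg/L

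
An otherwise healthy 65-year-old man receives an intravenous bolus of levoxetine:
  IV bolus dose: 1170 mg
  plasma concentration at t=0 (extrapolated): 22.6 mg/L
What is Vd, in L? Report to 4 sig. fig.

Vd = Dose / C₀ = 1170 / 22.6 = 51.77 L

51.77 L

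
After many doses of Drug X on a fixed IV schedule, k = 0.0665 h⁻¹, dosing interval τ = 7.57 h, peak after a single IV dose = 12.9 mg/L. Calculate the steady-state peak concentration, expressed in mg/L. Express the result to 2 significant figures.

e^(−kτ) = e^(−0.06650 × 7.57) = 0.6045
Accumulation ratio R = 1 / (1 − e^(−kτ)) = 1 / (1 − 0.6045) = 2.528
Steady-state peak = C₀ × R = 12.9 × 2.528 = 32.61 mg/L

33 mg/L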